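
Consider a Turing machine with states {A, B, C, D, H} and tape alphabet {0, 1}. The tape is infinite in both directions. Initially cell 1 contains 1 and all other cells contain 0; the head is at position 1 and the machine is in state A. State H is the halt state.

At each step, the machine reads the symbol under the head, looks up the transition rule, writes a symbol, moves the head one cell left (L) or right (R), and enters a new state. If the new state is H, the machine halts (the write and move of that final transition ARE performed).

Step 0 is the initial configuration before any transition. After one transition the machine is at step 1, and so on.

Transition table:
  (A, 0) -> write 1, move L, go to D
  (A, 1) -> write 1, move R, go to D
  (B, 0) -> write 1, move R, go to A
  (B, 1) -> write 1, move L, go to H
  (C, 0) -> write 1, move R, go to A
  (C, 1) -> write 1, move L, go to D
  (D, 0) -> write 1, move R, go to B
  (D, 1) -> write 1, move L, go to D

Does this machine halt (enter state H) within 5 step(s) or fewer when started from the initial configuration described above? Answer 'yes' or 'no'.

Answer: no

Derivation:
Step 1: in state A at pos 1, read 1 -> (A,1)->write 1,move R,goto D. Now: state=D, head=2, tape[0..3]=0100 (head:   ^)
Step 2: in state D at pos 2, read 0 -> (D,0)->write 1,move R,goto B. Now: state=B, head=3, tape[0..4]=01100 (head:    ^)
Step 3: in state B at pos 3, read 0 -> (B,0)->write 1,move R,goto A. Now: state=A, head=4, tape[0..5]=011100 (head:     ^)
Step 4: in state A at pos 4, read 0 -> (A,0)->write 1,move L,goto D. Now: state=D, head=3, tape[0..5]=011110 (head:    ^)
Step 5: in state D at pos 3, read 1 -> (D,1)->write 1,move L,goto D. Now: state=D, head=2, tape[0..5]=011110 (head:   ^)
After 5 step(s): state = D (not H) -> not halted within 5 -> no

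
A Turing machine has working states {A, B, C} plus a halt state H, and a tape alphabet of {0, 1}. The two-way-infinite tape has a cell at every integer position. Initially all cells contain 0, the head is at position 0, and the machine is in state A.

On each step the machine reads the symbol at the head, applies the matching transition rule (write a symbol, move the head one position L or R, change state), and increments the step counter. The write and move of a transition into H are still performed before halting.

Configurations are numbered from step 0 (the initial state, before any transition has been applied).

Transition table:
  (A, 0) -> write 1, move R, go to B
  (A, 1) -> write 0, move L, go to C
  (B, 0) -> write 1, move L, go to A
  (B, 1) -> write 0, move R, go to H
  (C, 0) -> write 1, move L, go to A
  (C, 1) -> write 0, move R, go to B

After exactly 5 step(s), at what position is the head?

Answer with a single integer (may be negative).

Step 1: in state A at pos 0, read 0 -> (A,0)->write 1,move R,goto B. Now: state=B, head=1, tape[-1..2]=0100 (head:   ^)
Step 2: in state B at pos 1, read 0 -> (B,0)->write 1,move L,goto A. Now: state=A, head=0, tape[-1..2]=0110 (head:  ^)
Step 3: in state A at pos 0, read 1 -> (A,1)->write 0,move L,goto C. Now: state=C, head=-1, tape[-2..2]=00010 (head:  ^)
Step 4: in state C at pos -1, read 0 -> (C,0)->write 1,move L,goto A. Now: state=A, head=-2, tape[-3..2]=001010 (head:  ^)
Step 5: in state A at pos -2, read 0 -> (A,0)->write 1,move R,goto B. Now: state=B, head=-1, tape[-3..2]=011010 (head:   ^)

Answer: -1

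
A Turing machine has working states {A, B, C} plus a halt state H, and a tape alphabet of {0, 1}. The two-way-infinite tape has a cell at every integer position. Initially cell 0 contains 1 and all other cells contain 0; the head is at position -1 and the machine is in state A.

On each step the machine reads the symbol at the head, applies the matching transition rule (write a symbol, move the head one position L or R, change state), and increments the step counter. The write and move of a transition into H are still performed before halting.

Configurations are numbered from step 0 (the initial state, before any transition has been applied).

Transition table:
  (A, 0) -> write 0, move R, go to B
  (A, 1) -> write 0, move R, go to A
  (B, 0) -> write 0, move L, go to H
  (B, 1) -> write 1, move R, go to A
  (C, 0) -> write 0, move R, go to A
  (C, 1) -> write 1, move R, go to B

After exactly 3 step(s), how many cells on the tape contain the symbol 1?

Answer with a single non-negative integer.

Answer: 1

Derivation:
Step 1: in state A at pos -1, read 0 -> (A,0)->write 0,move R,goto B. Now: state=B, head=0, tape[-2..1]=0010 (head:   ^)
Step 2: in state B at pos 0, read 1 -> (B,1)->write 1,move R,goto A. Now: state=A, head=1, tape[-2..2]=00100 (head:    ^)
Step 3: in state A at pos 1, read 0 -> (A,0)->write 0,move R,goto B. Now: state=B, head=2, tape[-2..3]=001000 (head:     ^)
Cells containing 1 after step 3: {0} -> 1 cell(s)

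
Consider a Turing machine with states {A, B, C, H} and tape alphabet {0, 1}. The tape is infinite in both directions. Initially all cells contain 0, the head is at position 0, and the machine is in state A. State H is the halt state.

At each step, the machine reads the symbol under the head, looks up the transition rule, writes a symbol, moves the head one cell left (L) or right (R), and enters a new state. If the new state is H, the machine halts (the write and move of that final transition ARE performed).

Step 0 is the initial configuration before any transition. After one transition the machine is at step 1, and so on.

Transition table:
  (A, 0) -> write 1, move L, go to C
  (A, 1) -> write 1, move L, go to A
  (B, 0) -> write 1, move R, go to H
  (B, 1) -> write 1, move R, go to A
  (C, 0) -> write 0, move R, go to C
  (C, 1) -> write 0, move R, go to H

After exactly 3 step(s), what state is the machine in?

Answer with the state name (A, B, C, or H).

Answer: H

Derivation:
Step 1: in state A at pos 0, read 0 -> (A,0)->write 1,move L,goto C. Now: state=C, head=-1, tape[-2..1]=0010 (head:  ^)
Step 2: in state C at pos -1, read 0 -> (C,0)->write 0,move R,goto C. Now: state=C, head=0, tape[-2..1]=0010 (head:   ^)
Step 3: in state C at pos 0, read 1 -> (C,1)->write 0,move R,goto H. Now: state=H, head=1, tape[-2..2]=00000 (head:    ^)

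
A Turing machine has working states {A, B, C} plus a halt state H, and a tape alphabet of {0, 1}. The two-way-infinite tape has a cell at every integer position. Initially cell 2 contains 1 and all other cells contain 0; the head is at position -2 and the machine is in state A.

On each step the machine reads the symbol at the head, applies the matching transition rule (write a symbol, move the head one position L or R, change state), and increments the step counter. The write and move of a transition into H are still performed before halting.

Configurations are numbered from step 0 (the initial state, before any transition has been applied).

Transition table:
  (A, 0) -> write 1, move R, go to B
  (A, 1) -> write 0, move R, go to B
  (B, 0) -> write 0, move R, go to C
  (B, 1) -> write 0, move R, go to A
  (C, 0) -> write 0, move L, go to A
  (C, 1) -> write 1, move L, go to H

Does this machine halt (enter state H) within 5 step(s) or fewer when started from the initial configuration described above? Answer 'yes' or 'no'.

Step 1: in state A at pos -2, read 0 -> (A,0)->write 1,move R,goto B. Now: state=B, head=-1, tape[-3..3]=0100010 (head:   ^)
Step 2: in state B at pos -1, read 0 -> (B,0)->write 0,move R,goto C. Now: state=C, head=0, tape[-3..3]=0100010 (head:    ^)
Step 3: in state C at pos 0, read 0 -> (C,0)->write 0,move L,goto A. Now: state=A, head=-1, tape[-3..3]=0100010 (head:   ^)
Step 4: in state A at pos -1, read 0 -> (A,0)->write 1,move R,goto B. Now: state=B, head=0, tape[-3..3]=0110010 (head:    ^)
Step 5: in state B at pos 0, read 0 -> (B,0)->write 0,move R,goto C. Now: state=C, head=1, tape[-3..3]=0110010 (head:     ^)
After 5 step(s): state = C (not H) -> not halted within 5 -> no

Answer: no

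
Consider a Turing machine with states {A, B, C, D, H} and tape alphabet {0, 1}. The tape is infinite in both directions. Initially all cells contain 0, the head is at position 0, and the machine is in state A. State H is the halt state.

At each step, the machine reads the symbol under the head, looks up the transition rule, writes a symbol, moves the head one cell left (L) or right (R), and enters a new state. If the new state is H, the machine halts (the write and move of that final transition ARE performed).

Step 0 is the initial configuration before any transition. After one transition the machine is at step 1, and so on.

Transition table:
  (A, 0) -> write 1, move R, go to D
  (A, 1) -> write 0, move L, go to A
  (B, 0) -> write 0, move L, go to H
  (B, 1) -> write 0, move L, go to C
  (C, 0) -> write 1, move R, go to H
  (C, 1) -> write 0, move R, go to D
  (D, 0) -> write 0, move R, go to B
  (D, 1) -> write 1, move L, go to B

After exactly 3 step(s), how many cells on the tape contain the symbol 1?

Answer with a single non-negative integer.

Answer: 1

Derivation:
Step 1: in state A at pos 0, read 0 -> (A,0)->write 1,move R,goto D. Now: state=D, head=1, tape[-1..2]=0100 (head:   ^)
Step 2: in state D at pos 1, read 0 -> (D,0)->write 0,move R,goto B. Now: state=B, head=2, tape[-1..3]=01000 (head:    ^)
Step 3: in state B at pos 2, read 0 -> (B,0)->write 0,move L,goto H. Now: state=H, head=1, tape[-1..3]=01000 (head:   ^)
Cells containing 1 after step 3: {0} -> 1 cell(s)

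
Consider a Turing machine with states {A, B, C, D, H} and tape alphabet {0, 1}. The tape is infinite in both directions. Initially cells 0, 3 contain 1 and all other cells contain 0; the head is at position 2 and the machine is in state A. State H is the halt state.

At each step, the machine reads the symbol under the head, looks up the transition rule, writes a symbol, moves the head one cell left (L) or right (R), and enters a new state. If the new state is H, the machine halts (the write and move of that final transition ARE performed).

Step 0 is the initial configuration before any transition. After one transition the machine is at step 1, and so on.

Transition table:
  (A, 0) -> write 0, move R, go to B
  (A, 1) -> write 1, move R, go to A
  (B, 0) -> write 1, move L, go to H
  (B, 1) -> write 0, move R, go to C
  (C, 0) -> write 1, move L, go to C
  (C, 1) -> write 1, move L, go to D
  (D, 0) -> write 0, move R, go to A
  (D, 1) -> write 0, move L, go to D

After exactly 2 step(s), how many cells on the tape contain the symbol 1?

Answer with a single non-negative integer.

Step 1: in state A at pos 2, read 0 -> (A,0)->write 0,move R,goto B. Now: state=B, head=3, tape[-1..4]=010010 (head:     ^)
Step 2: in state B at pos 3, read 1 -> (B,1)->write 0,move R,goto C. Now: state=C, head=4, tape[-1..5]=0100000 (head:      ^)
Cells containing 1 after step 2: {0} -> 1 cell(s)

Answer: 1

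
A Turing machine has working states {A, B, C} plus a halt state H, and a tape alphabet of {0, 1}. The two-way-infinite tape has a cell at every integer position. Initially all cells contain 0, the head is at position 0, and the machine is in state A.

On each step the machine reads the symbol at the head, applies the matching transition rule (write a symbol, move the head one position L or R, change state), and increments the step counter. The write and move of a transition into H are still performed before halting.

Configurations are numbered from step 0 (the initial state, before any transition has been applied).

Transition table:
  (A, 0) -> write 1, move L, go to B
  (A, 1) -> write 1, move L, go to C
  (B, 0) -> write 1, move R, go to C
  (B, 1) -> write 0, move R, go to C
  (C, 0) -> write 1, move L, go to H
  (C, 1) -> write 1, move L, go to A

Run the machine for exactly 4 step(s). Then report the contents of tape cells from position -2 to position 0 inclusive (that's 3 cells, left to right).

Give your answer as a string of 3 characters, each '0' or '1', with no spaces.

Answer: 011

Derivation:
Step 1: in state A at pos 0, read 0 -> (A,0)->write 1,move L,goto B. Now: state=B, head=-1, tape[-2..1]=0010 (head:  ^)
Step 2: in state B at pos -1, read 0 -> (B,0)->write 1,move R,goto C. Now: state=C, head=0, tape[-2..1]=0110 (head:   ^)
Step 3: in state C at pos 0, read 1 -> (C,1)->write 1,move L,goto A. Now: state=A, head=-1, tape[-2..1]=0110 (head:  ^)
Step 4: in state A at pos -1, read 1 -> (A,1)->write 1,move L,goto C. Now: state=C, head=-2, tape[-3..1]=00110 (head:  ^)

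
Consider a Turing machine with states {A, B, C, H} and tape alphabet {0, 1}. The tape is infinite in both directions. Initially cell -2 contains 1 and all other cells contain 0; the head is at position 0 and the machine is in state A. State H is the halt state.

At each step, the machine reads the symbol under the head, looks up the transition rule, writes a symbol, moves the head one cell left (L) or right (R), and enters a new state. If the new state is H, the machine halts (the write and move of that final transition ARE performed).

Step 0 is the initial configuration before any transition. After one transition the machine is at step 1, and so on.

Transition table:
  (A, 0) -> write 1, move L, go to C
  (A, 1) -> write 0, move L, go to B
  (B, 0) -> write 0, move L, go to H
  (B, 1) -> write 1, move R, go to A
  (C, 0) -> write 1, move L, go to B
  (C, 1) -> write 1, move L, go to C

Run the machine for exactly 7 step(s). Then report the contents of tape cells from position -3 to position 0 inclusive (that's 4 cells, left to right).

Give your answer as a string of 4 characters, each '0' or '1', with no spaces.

Step 1: in state A at pos 0, read 0 -> (A,0)->write 1,move L,goto C. Now: state=C, head=-1, tape[-3..1]=01010 (head:   ^)
Step 2: in state C at pos -1, read 0 -> (C,0)->write 1,move L,goto B. Now: state=B, head=-2, tape[-3..1]=01110 (head:  ^)
Step 3: in state B at pos -2, read 1 -> (B,1)->write 1,move R,goto A. Now: state=A, head=-1, tape[-3..1]=01110 (head:   ^)
Step 4: in state A at pos -1, read 1 -> (A,1)->write 0,move L,goto B. Now: state=B, head=-2, tape[-3..1]=01010 (head:  ^)
Step 5: in state B at pos -2, read 1 -> (B,1)->write 1,move R,goto A. Now: state=A, head=-1, tape[-3..1]=01010 (head:   ^)
Step 6: in state A at pos -1, read 0 -> (A,0)->write 1,move L,goto C. Now: state=C, head=-2, tape[-3..1]=01110 (head:  ^)
Step 7: in state C at pos -2, read 1 -> (C,1)->write 1,move L,goto C. Now: state=C, head=-3, tape[-4..1]=001110 (head:  ^)

Answer: 0111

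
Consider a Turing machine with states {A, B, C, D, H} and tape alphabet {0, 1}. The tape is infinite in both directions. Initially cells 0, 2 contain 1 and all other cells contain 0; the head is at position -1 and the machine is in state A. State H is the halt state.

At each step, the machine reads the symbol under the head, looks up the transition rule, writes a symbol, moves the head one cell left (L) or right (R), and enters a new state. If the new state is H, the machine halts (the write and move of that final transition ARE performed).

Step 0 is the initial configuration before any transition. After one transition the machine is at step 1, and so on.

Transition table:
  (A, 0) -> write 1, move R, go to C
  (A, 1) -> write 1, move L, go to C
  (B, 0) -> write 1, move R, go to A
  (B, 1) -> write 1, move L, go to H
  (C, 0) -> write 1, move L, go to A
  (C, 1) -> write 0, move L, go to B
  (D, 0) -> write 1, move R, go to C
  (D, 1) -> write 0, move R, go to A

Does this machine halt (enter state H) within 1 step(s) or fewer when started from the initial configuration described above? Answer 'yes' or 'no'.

Step 1: in state A at pos -1, read 0 -> (A,0)->write 1,move R,goto C. Now: state=C, head=0, tape[-2..3]=011010 (head:   ^)
After 1 step(s): state = C (not H) -> not halted within 1 -> no

Answer: no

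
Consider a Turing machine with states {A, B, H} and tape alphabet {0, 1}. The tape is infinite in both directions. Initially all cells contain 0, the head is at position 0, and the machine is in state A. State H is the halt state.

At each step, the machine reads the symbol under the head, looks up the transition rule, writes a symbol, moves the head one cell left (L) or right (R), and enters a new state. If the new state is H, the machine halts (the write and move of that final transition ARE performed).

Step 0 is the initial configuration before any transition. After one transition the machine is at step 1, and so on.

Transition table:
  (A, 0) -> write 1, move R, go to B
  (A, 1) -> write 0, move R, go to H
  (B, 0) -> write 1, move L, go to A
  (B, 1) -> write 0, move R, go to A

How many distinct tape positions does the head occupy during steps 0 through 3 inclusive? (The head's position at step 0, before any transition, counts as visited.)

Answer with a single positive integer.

Answer: 2

Derivation:
Step 1: in state A at pos 0, read 0 -> (A,0)->write 1,move R,goto B. Now: state=B, head=1, tape[-1..2]=0100 (head:   ^)
Step 2: in state B at pos 1, read 0 -> (B,0)->write 1,move L,goto A. Now: state=A, head=0, tape[-1..2]=0110 (head:  ^)
Step 3: in state A at pos 0, read 1 -> (A,1)->write 0,move R,goto H. Now: state=H, head=1, tape[-1..2]=0010 (head:   ^)
Head positions at steps 0..3: starting at 0, distinct positions visited = {0, 1} -> 2 position(s)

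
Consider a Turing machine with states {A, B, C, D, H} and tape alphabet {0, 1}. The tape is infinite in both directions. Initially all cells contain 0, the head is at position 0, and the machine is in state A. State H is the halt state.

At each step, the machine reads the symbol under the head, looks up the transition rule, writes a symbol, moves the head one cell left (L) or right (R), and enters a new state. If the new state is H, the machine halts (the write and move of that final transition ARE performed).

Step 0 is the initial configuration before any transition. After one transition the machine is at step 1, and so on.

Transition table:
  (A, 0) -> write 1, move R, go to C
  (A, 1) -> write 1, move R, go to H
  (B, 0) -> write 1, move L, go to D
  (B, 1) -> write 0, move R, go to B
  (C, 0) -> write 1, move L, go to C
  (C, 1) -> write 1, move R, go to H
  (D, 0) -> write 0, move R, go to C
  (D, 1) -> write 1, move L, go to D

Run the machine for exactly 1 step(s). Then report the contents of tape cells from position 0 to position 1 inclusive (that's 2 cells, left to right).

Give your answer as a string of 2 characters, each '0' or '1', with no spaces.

Step 1: in state A at pos 0, read 0 -> (A,0)->write 1,move R,goto C. Now: state=C, head=1, tape[-1..2]=0100 (head:   ^)

Answer: 10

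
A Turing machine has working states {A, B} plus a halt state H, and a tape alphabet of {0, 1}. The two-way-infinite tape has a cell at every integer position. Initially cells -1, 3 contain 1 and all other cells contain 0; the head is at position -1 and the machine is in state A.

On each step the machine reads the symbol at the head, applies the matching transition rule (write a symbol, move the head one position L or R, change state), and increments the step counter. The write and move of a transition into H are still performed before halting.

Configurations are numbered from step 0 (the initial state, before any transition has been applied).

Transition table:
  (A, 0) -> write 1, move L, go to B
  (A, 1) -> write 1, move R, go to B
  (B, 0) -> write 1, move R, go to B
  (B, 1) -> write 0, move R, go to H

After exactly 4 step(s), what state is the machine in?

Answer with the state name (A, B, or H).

Answer: B

Derivation:
Step 1: in state A at pos -1, read 1 -> (A,1)->write 1,move R,goto B. Now: state=B, head=0, tape[-2..4]=0100010 (head:   ^)
Step 2: in state B at pos 0, read 0 -> (B,0)->write 1,move R,goto B. Now: state=B, head=1, tape[-2..4]=0110010 (head:    ^)
Step 3: in state B at pos 1, read 0 -> (B,0)->write 1,move R,goto B. Now: state=B, head=2, tape[-2..4]=0111010 (head:     ^)
Step 4: in state B at pos 2, read 0 -> (B,0)->write 1,move R,goto B. Now: state=B, head=3, tape[-2..4]=0111110 (head:      ^)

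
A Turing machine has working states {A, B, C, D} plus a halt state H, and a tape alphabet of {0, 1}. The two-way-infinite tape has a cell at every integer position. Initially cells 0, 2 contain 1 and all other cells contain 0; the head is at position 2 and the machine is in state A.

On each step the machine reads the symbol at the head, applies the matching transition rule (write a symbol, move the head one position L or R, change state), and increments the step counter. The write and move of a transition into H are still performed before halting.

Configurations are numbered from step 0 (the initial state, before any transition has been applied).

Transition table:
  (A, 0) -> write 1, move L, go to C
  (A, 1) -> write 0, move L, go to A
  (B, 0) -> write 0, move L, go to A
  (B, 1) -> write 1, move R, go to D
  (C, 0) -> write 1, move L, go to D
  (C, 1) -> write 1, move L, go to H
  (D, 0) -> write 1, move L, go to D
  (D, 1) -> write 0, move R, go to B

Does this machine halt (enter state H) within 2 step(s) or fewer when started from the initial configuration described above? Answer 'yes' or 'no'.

Step 1: in state A at pos 2, read 1 -> (A,1)->write 0,move L,goto A. Now: state=A, head=1, tape[-1..3]=01000 (head:   ^)
Step 2: in state A at pos 1, read 0 -> (A,0)->write 1,move L,goto C. Now: state=C, head=0, tape[-1..3]=01100 (head:  ^)
After 2 step(s): state = C (not H) -> not halted within 2 -> no

Answer: no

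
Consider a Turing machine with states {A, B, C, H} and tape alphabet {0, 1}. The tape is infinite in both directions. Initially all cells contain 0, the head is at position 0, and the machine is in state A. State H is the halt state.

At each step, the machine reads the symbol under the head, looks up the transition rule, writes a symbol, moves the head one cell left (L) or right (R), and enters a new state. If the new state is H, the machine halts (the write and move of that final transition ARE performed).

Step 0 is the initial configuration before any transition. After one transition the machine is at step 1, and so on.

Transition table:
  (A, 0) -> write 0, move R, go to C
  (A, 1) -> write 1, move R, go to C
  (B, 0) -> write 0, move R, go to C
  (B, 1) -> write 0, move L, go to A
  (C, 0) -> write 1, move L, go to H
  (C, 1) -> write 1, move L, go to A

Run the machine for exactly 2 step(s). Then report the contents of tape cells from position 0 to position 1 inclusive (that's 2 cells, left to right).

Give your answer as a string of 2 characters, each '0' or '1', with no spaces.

Answer: 01

Derivation:
Step 1: in state A at pos 0, read 0 -> (A,0)->write 0,move R,goto C. Now: state=C, head=1, tape[-1..2]=0000 (head:   ^)
Step 2: in state C at pos 1, read 0 -> (C,0)->write 1,move L,goto H. Now: state=H, head=0, tape[-1..2]=0010 (head:  ^)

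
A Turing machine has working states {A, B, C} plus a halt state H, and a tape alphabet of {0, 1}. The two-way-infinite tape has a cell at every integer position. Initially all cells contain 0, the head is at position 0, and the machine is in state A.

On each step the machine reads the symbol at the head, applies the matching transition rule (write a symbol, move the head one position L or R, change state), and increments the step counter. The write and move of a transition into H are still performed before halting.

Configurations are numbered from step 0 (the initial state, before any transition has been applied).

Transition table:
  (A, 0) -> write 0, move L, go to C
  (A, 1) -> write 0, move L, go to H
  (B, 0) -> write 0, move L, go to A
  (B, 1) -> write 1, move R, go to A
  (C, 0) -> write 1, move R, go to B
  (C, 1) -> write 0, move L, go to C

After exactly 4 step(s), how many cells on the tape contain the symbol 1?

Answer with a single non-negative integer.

Answer: 0

Derivation:
Step 1: in state A at pos 0, read 0 -> (A,0)->write 0,move L,goto C. Now: state=C, head=-1, tape[-2..1]=0000 (head:  ^)
Step 2: in state C at pos -1, read 0 -> (C,0)->write 1,move R,goto B. Now: state=B, head=0, tape[-2..1]=0100 (head:   ^)
Step 3: in state B at pos 0, read 0 -> (B,0)->write 0,move L,goto A. Now: state=A, head=-1, tape[-2..1]=0100 (head:  ^)
Step 4: in state A at pos -1, read 1 -> (A,1)->write 0,move L,goto H. Now: state=H, head=-2, tape[-3..1]=00000 (head:  ^)
No cell contains 1 after step 4 -> 0 cell(s)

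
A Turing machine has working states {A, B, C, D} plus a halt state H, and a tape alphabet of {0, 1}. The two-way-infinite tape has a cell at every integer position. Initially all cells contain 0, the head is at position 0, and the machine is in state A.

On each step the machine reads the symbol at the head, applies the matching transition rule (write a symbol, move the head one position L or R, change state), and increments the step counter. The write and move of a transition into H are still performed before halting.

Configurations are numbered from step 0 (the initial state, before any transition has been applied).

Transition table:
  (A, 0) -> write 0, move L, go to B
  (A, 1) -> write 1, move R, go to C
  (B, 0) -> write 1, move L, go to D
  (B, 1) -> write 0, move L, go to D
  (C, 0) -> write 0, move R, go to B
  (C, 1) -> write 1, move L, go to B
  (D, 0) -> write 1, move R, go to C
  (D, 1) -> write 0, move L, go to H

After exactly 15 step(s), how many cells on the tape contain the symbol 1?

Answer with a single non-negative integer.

Step 1: in state A at pos 0, read 0 -> (A,0)->write 0,move L,goto B. Now: state=B, head=-1, tape[-2..1]=0000 (head:  ^)
Step 2: in state B at pos -1, read 0 -> (B,0)->write 1,move L,goto D. Now: state=D, head=-2, tape[-3..1]=00100 (head:  ^)
Step 3: in state D at pos -2, read 0 -> (D,0)->write 1,move R,goto C. Now: state=C, head=-1, tape[-3..1]=01100 (head:   ^)
Step 4: in state C at pos -1, read 1 -> (C,1)->write 1,move L,goto B. Now: state=B, head=-2, tape[-3..1]=01100 (head:  ^)
Step 5: in state B at pos -2, read 1 -> (B,1)->write 0,move L,goto D. Now: state=D, head=-3, tape[-4..1]=000100 (head:  ^)
Step 6: in state D at pos -3, read 0 -> (D,0)->write 1,move R,goto C. Now: state=C, head=-2, tape[-4..1]=010100 (head:   ^)
Step 7: in state C at pos -2, read 0 -> (C,0)->write 0,move R,goto B. Now: state=B, head=-1, tape[-4..1]=010100 (head:    ^)
Step 8: in state B at pos -1, read 1 -> (B,1)->write 0,move L,goto D. Now: state=D, head=-2, tape[-4..1]=010000 (head:   ^)
Step 9: in state D at pos -2, read 0 -> (D,0)->write 1,move R,goto C. Now: state=C, head=-1, tape[-4..1]=011000 (head:    ^)
Step 10: in state C at pos -1, read 0 -> (C,0)->write 0,move R,goto B. Now: state=B, head=0, tape[-4..1]=011000 (head:     ^)
Step 11: in state B at pos 0, read 0 -> (B,0)->write 1,move L,goto D. Now: state=D, head=-1, tape[-4..1]=011010 (head:    ^)
Step 12: in state D at pos -1, read 0 -> (D,0)->write 1,move R,goto C. Now: state=C, head=0, tape[-4..1]=011110 (head:     ^)
Step 13: in state C at pos 0, read 1 -> (C,1)->write 1,move L,goto B. Now: state=B, head=-1, tape[-4..1]=011110 (head:    ^)
Step 14: in state B at pos -1, read 1 -> (B,1)->write 0,move L,goto D. Now: state=D, head=-2, tape[-4..1]=011010 (head:   ^)
Step 15: in state D at pos -2, read 1 -> (D,1)->write 0,move L,goto H. Now: state=H, head=-3, tape[-4..1]=010010 (head:  ^)
Cells containing 1 after step 15: {-3, 0} -> 2 cell(s)

Answer: 2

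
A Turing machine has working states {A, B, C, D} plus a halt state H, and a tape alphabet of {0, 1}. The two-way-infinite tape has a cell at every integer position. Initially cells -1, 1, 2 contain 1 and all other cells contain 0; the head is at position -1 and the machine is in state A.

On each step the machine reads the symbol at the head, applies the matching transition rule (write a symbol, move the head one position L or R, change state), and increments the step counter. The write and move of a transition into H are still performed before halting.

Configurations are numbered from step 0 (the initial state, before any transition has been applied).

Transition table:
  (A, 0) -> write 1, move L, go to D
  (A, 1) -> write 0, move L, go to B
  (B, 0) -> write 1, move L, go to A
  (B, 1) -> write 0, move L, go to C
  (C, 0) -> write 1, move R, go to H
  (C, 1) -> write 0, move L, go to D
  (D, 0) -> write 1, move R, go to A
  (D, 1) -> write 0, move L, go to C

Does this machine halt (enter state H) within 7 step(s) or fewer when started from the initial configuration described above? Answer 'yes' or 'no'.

Answer: yes

Derivation:
Step 1: in state A at pos -1, read 1 -> (A,1)->write 0,move L,goto B. Now: state=B, head=-2, tape[-3..3]=0000110 (head:  ^)
Step 2: in state B at pos -2, read 0 -> (B,0)->write 1,move L,goto A. Now: state=A, head=-3, tape[-4..3]=00100110 (head:  ^)
Step 3: in state A at pos -3, read 0 -> (A,0)->write 1,move L,goto D. Now: state=D, head=-4, tape[-5..3]=001100110 (head:  ^)
Step 4: in state D at pos -4, read 0 -> (D,0)->write 1,move R,goto A. Now: state=A, head=-3, tape[-5..3]=011100110 (head:   ^)
Step 5: in state A at pos -3, read 1 -> (A,1)->write 0,move L,goto B. Now: state=B, head=-4, tape[-5..3]=010100110 (head:  ^)
Step 6: in state B at pos -4, read 1 -> (B,1)->write 0,move L,goto C. Now: state=C, head=-5, tape[-6..3]=0000100110 (head:  ^)
Step 7: in state C at pos -5, read 0 -> (C,0)->write 1,move R,goto H. Now: state=H, head=-4, tape[-6..3]=0100100110 (head:   ^)
State H reached at step 7; 7 <= 7 -> yes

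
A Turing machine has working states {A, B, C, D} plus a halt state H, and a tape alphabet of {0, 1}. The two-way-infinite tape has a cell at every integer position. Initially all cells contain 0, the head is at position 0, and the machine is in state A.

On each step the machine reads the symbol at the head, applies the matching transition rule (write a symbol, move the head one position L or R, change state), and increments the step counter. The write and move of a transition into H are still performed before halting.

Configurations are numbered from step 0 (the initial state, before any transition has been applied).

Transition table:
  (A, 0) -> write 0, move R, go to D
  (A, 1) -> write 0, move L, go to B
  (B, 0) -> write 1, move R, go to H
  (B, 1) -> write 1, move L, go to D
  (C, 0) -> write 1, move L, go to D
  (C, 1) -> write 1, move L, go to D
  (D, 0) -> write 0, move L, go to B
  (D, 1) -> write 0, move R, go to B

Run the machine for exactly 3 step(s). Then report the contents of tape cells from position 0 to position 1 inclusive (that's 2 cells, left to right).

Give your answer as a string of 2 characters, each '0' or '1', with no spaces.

Step 1: in state A at pos 0, read 0 -> (A,0)->write 0,move R,goto D. Now: state=D, head=1, tape[-1..2]=0000 (head:   ^)
Step 2: in state D at pos 1, read 0 -> (D,0)->write 0,move L,goto B. Now: state=B, head=0, tape[-1..2]=0000 (head:  ^)
Step 3: in state B at pos 0, read 0 -> (B,0)->write 1,move R,goto H. Now: state=H, head=1, tape[-1..2]=0100 (head:   ^)

Answer: 10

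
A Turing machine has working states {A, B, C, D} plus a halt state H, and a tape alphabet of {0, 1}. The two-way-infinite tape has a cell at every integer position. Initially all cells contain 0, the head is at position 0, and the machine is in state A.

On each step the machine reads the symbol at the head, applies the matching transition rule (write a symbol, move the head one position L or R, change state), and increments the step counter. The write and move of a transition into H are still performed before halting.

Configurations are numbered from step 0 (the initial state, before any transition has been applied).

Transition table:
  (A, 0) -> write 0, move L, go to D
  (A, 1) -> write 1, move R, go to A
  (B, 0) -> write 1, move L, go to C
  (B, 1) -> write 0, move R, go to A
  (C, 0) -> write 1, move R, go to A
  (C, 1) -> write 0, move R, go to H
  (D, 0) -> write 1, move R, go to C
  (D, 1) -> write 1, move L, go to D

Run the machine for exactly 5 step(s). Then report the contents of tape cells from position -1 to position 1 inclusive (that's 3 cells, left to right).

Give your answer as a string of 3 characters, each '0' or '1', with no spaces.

Step 1: in state A at pos 0, read 0 -> (A,0)->write 0,move L,goto D. Now: state=D, head=-1, tape[-2..1]=0000 (head:  ^)
Step 2: in state D at pos -1, read 0 -> (D,0)->write 1,move R,goto C. Now: state=C, head=0, tape[-2..1]=0100 (head:   ^)
Step 3: in state C at pos 0, read 0 -> (C,0)->write 1,move R,goto A. Now: state=A, head=1, tape[-2..2]=01100 (head:    ^)
Step 4: in state A at pos 1, read 0 -> (A,0)->write 0,move L,goto D. Now: state=D, head=0, tape[-2..2]=01100 (head:   ^)
Step 5: in state D at pos 0, read 1 -> (D,1)->write 1,move L,goto D. Now: state=D, head=-1, tape[-2..2]=01100 (head:  ^)

Answer: 110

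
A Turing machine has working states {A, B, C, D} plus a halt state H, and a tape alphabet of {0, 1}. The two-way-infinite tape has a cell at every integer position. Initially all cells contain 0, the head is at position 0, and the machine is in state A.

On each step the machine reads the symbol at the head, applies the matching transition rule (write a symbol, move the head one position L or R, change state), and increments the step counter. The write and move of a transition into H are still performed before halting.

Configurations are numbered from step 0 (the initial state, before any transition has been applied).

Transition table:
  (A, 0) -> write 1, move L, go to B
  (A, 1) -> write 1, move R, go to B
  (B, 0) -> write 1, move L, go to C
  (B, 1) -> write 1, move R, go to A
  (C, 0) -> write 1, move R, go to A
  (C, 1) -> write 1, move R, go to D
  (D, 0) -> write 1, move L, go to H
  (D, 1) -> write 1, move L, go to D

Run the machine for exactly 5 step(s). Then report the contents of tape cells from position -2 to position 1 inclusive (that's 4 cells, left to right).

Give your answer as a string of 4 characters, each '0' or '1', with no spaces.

Answer: 1110

Derivation:
Step 1: in state A at pos 0, read 0 -> (A,0)->write 1,move L,goto B. Now: state=B, head=-1, tape[-2..1]=0010 (head:  ^)
Step 2: in state B at pos -1, read 0 -> (B,0)->write 1,move L,goto C. Now: state=C, head=-2, tape[-3..1]=00110 (head:  ^)
Step 3: in state C at pos -2, read 0 -> (C,0)->write 1,move R,goto A. Now: state=A, head=-1, tape[-3..1]=01110 (head:   ^)
Step 4: in state A at pos -1, read 1 -> (A,1)->write 1,move R,goto B. Now: state=B, head=0, tape[-3..1]=01110 (head:    ^)
Step 5: in state B at pos 0, read 1 -> (B,1)->write 1,move R,goto A. Now: state=A, head=1, tape[-3..2]=011100 (head:     ^)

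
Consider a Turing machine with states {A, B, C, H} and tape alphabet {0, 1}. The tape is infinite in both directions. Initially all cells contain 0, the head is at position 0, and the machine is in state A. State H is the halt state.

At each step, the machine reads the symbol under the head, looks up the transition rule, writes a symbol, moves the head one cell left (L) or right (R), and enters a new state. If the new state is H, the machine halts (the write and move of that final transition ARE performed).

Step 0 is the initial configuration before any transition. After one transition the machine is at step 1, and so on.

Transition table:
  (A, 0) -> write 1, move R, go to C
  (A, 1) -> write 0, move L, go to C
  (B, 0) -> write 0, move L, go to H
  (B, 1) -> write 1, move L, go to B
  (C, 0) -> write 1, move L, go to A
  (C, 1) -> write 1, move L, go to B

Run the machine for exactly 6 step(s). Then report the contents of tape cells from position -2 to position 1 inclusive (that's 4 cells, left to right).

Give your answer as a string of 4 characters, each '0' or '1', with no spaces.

Answer: 1101

Derivation:
Step 1: in state A at pos 0, read 0 -> (A,0)->write 1,move R,goto C. Now: state=C, head=1, tape[-1..2]=0100 (head:   ^)
Step 2: in state C at pos 1, read 0 -> (C,0)->write 1,move L,goto A. Now: state=A, head=0, tape[-1..2]=0110 (head:  ^)
Step 3: in state A at pos 0, read 1 -> (A,1)->write 0,move L,goto C. Now: state=C, head=-1, tape[-2..2]=00010 (head:  ^)
Step 4: in state C at pos -1, read 0 -> (C,0)->write 1,move L,goto A. Now: state=A, head=-2, tape[-3..2]=001010 (head:  ^)
Step 5: in state A at pos -2, read 0 -> (A,0)->write 1,move R,goto C. Now: state=C, head=-1, tape[-3..2]=011010 (head:   ^)
Step 6: in state C at pos -1, read 1 -> (C,1)->write 1,move L,goto B. Now: state=B, head=-2, tape[-3..2]=011010 (head:  ^)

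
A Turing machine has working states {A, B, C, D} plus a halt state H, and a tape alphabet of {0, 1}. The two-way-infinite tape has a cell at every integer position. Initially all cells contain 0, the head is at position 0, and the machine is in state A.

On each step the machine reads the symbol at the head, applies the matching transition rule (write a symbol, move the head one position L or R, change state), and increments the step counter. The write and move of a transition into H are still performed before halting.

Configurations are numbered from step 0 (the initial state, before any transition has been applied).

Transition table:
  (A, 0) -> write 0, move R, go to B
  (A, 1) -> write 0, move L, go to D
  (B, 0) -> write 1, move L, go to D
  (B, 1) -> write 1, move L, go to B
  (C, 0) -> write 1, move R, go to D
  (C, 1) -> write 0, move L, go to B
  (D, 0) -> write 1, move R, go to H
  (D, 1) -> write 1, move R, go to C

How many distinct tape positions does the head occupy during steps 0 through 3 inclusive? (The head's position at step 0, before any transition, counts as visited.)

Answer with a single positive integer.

Answer: 2

Derivation:
Step 1: in state A at pos 0, read 0 -> (A,0)->write 0,move R,goto B. Now: state=B, head=1, tape[-1..2]=0000 (head:   ^)
Step 2: in state B at pos 1, read 0 -> (B,0)->write 1,move L,goto D. Now: state=D, head=0, tape[-1..2]=0010 (head:  ^)
Step 3: in state D at pos 0, read 0 -> (D,0)->write 1,move R,goto H. Now: state=H, head=1, tape[-1..2]=0110 (head:   ^)
Head positions at steps 0..3: starting at 0, distinct positions visited = {0, 1} -> 2 position(s)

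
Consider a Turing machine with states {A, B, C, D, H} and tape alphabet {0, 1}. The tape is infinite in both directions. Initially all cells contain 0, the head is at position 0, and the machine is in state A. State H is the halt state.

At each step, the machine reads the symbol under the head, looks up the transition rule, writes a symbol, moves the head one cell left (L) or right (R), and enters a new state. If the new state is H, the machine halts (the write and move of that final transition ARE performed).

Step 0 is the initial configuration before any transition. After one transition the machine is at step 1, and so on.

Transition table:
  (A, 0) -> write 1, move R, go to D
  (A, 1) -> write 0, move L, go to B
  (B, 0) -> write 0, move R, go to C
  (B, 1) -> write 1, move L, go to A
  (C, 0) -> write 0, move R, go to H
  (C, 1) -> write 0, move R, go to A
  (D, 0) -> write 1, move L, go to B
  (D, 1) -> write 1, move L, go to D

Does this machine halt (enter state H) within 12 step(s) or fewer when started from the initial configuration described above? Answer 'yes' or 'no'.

Step 1: in state A at pos 0, read 0 -> (A,0)->write 1,move R,goto D. Now: state=D, head=1, tape[-1..2]=0100 (head:   ^)
Step 2: in state D at pos 1, read 0 -> (D,0)->write 1,move L,goto B. Now: state=B, head=0, tape[-1..2]=0110 (head:  ^)
Step 3: in state B at pos 0, read 1 -> (B,1)->write 1,move L,goto A. Now: state=A, head=-1, tape[-2..2]=00110 (head:  ^)
Step 4: in state A at pos -1, read 0 -> (A,0)->write 1,move R,goto D. Now: state=D, head=0, tape[-2..2]=01110 (head:   ^)
Step 5: in state D at pos 0, read 1 -> (D,1)->write 1,move L,goto D. Now: state=D, head=-1, tape[-2..2]=01110 (head:  ^)
Step 6: in state D at pos -1, read 1 -> (D,1)->write 1,move L,goto D. Now: state=D, head=-2, tape[-3..2]=001110 (head:  ^)
Step 7: in state D at pos -2, read 0 -> (D,0)->write 1,move L,goto B. Now: state=B, head=-3, tape[-4..2]=0011110 (head:  ^)
Step 8: in state B at pos -3, read 0 -> (B,0)->write 0,move R,goto C. Now: state=C, head=-2, tape[-4..2]=0011110 (head:   ^)
Step 9: in state C at pos -2, read 1 -> (C,1)->write 0,move R,goto A. Now: state=A, head=-1, tape[-4..2]=0001110 (head:    ^)
Step 10: in state A at pos -1, read 1 -> (A,1)->write 0,move L,goto B. Now: state=B, head=-2, tape[-4..2]=0000110 (head:   ^)
Step 11: in state B at pos -2, read 0 -> (B,0)->write 0,move R,goto C. Now: state=C, head=-1, tape[-4..2]=0000110 (head:    ^)
Step 12: in state C at pos -1, read 0 -> (C,0)->write 0,move R,goto H. Now: state=H, head=0, tape[-4..2]=0000110 (head:     ^)
State H reached at step 12; 12 <= 12 -> yes

Answer: yes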